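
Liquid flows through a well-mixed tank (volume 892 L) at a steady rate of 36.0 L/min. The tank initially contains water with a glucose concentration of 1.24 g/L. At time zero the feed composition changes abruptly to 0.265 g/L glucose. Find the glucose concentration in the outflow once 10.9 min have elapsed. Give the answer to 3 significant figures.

Transient balance on the dissolved component: V dC/dt = Q(C_in − C).
Rewrite as dC/dt + C/τ = C_in/τ, τ = V/Q = 24.778 min.
C approaches C_in exponentially: C(t) = C_in + (C₀ − C_in) e^(−t/τ).
C(10.9) = 0.265 + (1.24 − 0.265)·e^(−10.9/24.778) = 0.265 + (0.97500)·0.64409 = 0.89299 g/L.

0.893 g/L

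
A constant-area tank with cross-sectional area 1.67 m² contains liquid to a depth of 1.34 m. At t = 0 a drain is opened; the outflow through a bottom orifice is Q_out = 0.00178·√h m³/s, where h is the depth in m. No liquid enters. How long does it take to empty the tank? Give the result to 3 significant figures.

2170 s

Volume balance on the tank: A dh/dt = −0.00178 √h.
∫ h^(−1/2) dh = −(0.00178/A) ∫ dt, giving 2√h = 2√h₀ − (0.00178/A) t.
Tank is empty when √h = 0: t_empty = 2A√h₀/0.00178.
t_empty = 2·1.67·√1.34/0.00178 = 3.3400·1.1576/0.00178 = 2172.1 s.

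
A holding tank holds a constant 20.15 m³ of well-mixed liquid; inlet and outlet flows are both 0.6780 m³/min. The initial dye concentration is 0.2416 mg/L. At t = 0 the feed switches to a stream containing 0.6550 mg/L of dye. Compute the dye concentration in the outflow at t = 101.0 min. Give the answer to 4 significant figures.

0.6412 mg/L

Species balance on the tank: V dC/dt = Q(C_in − C).
Time constant τ = V/Q = 20.15/0.6780 = 29.7198 min.
Integrating: C(t) = C_in + (C₀ − C_in) e^(−t/τ).
C(101.0) = 0.6550 + (0.2416 − 0.6550)·e^(−101.0/29.7198) = 0.6550 + (-0.413400)·0.0334263 = 0.641182 mg/L.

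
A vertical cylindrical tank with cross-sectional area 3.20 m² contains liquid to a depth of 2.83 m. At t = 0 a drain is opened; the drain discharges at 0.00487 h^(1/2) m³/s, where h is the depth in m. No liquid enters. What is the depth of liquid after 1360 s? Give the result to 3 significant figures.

With no inflow, A dh/dt = −0.00487 √h.
Separate and integrate: 2(√h − √h₀) = −(0.00487/A) t.
√h = √2.83 − 0.00487·1360/(2·3.20) = 1.6823 − 1.0349 = 0.64739.
h = 0.64739² = 0.41911 m.

0.419 m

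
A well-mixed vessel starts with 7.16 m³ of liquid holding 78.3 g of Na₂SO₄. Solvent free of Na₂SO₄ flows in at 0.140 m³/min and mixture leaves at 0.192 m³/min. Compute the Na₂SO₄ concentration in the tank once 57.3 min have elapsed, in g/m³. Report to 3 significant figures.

2.57 g/m³

Total volume: dV/dt = Q_in − Q_out = -0.052000 m³/min, so V(t) = 7.16 − 0.052000 t and V(57.3) = 4.1804 m³.
No Na₂SO₄ enters, so dm/dt = −Q_out · (m/V).
Separate: dm/m = −Q_out dt/V(t) ⇒ ln(m/m₀) = −(Q_out/(Q_in−Q_out)) ln(V/V₀).
m = m₀ (V₀/V)^(Q_out/(Q_in−Q_out)) = 78.3 × (7.16/4.1804)^(-3.6923) = 10.737 g.
C = m/V = 10.737/4.1804 = 2.5684 g/m³.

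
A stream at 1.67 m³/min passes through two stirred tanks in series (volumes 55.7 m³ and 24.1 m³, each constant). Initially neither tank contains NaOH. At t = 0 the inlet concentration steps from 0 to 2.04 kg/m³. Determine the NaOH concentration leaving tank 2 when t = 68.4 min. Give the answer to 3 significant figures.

Each tank obeys Vᵢ dCᵢ/dt = Q(Cᵢ₋₁ − Cᵢ), so τᵢ = Vᵢ/Q.
τ₁ = 55.7/1.67 = 33.353 min; τ₂ = 24.1/1.67 = 14.431 min.
Solving the cascade with C₁(0)=C₂(0)=0 gives C₂(t) = C_in[1 − (τ₁ e^(−t/τ₁) − τ₂ e^(−t/τ₂))/(τ₁ − τ₂)].
At t = 68.4: e^(−t/τ₁) = 0.12864, e^(−t/τ₂) = 0.0087408.
C₂ = 2.04·[1 − (33.353·0.12864 − 14.431·0.0087408)/(18.922)] = 2.04·0.77993 = 1.5910 kg/m³.

1.59 kg/m³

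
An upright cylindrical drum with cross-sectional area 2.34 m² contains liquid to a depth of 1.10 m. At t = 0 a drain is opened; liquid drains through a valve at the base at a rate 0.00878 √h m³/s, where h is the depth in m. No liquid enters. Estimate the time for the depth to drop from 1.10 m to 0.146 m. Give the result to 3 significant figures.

With no inflow, A dh/dt = −0.00878 √h.
∫ h^(−1/2) dh = −(0.00878/A) ∫ dt, giving 2√h = 2√h₀ − (0.00878/A) t.
t = 2A(√h₀ − √h)/0.00878 = 2·2.34·(√1.10 − √0.146)/0.00878
  = 4.6800 × (1.0488 − 0.38210) / 0.00878 = 355.38 s.

355 s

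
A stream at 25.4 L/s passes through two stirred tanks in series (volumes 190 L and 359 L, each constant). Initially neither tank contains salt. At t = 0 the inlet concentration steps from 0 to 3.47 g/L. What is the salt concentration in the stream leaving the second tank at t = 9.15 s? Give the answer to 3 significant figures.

Species balance on tank i: dCᵢ/dt = (Cᵢ₋₁ − Cᵢ)/τᵢ with τᵢ = Vᵢ/Q.
τ₁ = 190/25.4 = 7.4803 s; τ₂ = 359/25.4 = 14.134 s.
Tank 1: C₁ = C_in(1 − e^(−t/τ₁)). Tank 2 (τ₁ ≠ τ₂): C₂ = C_in[1 − (τ₁ e^(−t/τ₁) − τ₂ e^(−t/τ₂))/(τ₁ − τ₂)].
At t = 9.15: e^(−t/τ₁) = 0.29428, e^(−t/τ₂) = 0.52341.
C₂ = 3.47·[1 − (7.4803·0.29428 − 14.134·0.52341)/(-6.6535)] = 3.47·0.21898 = 0.75987 g/L.

0.760 g/L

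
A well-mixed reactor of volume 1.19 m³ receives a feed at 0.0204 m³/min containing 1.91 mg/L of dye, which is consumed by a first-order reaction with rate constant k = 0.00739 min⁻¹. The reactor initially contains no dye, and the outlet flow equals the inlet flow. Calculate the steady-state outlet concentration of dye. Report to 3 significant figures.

1.33 mg/L

V dC/dt = Q(C_in − C) − k V C.
At steady state: 0 = Q C_in − (Q + kV) C_ss, so C_ss = Q C_in/(Q + kV).
C_ss = 0.0204·1.91/(0.0204 + 0.00739·1.19) = 0.038964/0.029194 = 1.3347 mg/L.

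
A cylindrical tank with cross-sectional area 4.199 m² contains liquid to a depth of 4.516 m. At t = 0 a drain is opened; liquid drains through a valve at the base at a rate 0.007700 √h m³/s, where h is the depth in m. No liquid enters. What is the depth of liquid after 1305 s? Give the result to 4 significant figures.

0.8622 m

Unsteady balance on liquid volume: A dh/dt = −0.007700 √h.
Separate and integrate: 2(√h − √h₀) = −(0.007700/A) t.
√h = √4.516 − 0.007700·1305/(2·4.199) = 2.12509 − 1.19653 = 0.928553.
h = 0.928553² = 0.862211 m.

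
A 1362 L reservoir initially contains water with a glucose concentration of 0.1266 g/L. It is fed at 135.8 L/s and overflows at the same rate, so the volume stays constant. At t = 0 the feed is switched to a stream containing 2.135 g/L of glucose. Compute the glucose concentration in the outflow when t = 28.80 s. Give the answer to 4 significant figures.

2.021 g/L

Accumulation = in − out for the solute gives V dC/dt = Q(C_in − C).
Time constant τ = V/Q = 1362/135.8 = 10.0295 s.
Integrating: C(t) = C_in + (C₀ − C_in) e^(−t/τ).
C(28.80) = 2.135 + (0.1266 − 2.135)·e^(−28.80/10.0295) = 2.135 + (-2.00840)·0.0566116 = 2.02130 g/L.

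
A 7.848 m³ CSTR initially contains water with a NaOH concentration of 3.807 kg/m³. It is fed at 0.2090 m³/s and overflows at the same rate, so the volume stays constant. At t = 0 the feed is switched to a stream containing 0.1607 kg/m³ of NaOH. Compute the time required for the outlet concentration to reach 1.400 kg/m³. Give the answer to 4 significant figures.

40.52 s

Accumulation = in − out for the solute gives V dC/dt = Q(C_in − C), so τ = V/Q = 37.5502 s.
C(t) = C_in + (C₀ − C_in) e^(−t/τ). Set C = 1.400 and solve for t:
e^(−t/τ) = (C − C_in)/(C₀ − C_in) = (1.400 − 0.1607)/(3.807 − 0.1607) = 0.339879
t = −τ ln(…) = 37.5502 × 1.07917 = 40.5230 s.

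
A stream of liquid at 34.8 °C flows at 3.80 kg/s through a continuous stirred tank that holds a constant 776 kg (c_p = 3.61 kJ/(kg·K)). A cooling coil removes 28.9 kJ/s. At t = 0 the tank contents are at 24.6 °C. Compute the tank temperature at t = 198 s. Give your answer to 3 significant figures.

Energy balance: M c_p dT/dt = ṁ c_p (T_in − T) − 28.9.
Rearrange: dT/dt = (T_ss − T)/τ with τ = M/ṁ = 204.21 s and T_ss = T_in − Q̇/(ṁ c_p) = 32.693 °C.
T approaches T_ss exponentially: T(t) = T_ss + (T₀ − T_ss) e^(−t/τ).
T(198) = 32.693 + (-8.0933)·e^(−198/204.21) = 32.693 + (-8.0933)·0.37924 = 29.624 °C.

29.6 °C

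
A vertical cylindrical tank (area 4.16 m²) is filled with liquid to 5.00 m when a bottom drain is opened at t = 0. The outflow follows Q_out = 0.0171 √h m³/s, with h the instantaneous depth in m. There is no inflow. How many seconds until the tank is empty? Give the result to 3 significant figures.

1090 s

Volume balance on the tank: A dh/dt = −0.0171 √h.
∫ h^(−1/2) dh = −(0.0171/A) ∫ dt, giving 2√h = 2√h₀ − (0.0171/A) t.
Set h = 0: 2√h₀ = (0.0171/A) t_empty ⇒ t_empty = 2A√h₀/0.0171.
t_empty = 2·4.16·√5.00/0.0171 = 8.3200·2.2361/0.0171 = 1088.0 s.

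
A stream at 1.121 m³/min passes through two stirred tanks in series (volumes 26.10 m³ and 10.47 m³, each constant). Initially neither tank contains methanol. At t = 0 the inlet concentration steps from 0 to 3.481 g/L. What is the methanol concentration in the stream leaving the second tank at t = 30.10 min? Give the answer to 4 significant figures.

1.978 g/L

Species balance on tank i: dCᵢ/dt = (Cᵢ₋₁ − Cᵢ)/τᵢ with τᵢ = Vᵢ/Q.
τ₁ = 26.10/1.121 = 23.2828 min; τ₂ = 10.47/1.121 = 9.33988 min.
Solving the cascade with C₁(0)=C₂(0)=0 gives C₂(t) = C_in[1 − (τ₁ e^(−t/τ₁) − τ₂ e^(−t/τ₂))/(τ₁ − τ₂)].
At t = 30.10: e^(−t/τ₁) = 0.274501, e^(−t/τ₂) = 0.0398457.
C₂ = 3.481·[1 − (23.2828·0.274501 − 9.33988·0.0398457)/(13.9429)] = 3.481·0.568312 = 1.97829 g/L.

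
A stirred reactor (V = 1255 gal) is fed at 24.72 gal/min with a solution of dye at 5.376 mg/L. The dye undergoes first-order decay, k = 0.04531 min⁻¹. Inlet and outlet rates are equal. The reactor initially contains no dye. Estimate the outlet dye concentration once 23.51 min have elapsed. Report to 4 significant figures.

Accumulation = in − out − consumed: V dC/dt = Q C_in − Q C − k V C.
This is linear with rate a = Q/V + k = 0.0650072 min⁻¹.
C_ss = Q C_in/(Q + kV) = 1.62893 mg/L; C(t) = C_ss + (C₀ − C_ss) e^(−a t).
C(23.51) = 1.62893 + (-1.62893)·e^(−0.0650072·23.51) = 1.62893 + (-1.62893)·0.216900 = 1.27562 mg/L.

1.276 mg/L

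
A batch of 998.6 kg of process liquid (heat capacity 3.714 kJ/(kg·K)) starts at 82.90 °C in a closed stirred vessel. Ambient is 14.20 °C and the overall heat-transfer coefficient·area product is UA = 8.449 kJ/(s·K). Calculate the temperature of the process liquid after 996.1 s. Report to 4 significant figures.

21.30 °C

Heat balance on the well-mixed liquid: M c_p dT/dt = −UA(T − T_amb).
dT/dt = (T_ss − T)/τ with T_ss = T_amb = 14.2000 °C, τ = M c_p/UA = 998.6·3.714/8.449 = 438.963 s.
This is linear first-order; T(t) = T_ss + (T₀ − T_ss) e^(−t/τ).
T(996.1) = 14.2000 + (68.7000)·0.103394 = 21.3032 °C.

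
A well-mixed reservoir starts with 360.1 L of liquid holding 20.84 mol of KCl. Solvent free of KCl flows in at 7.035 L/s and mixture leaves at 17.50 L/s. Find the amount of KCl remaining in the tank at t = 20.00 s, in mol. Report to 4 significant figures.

Total volume: dV/dt = Q_in − Q_out = -10.4650 L/s, so V(t) = 360.1 − 10.4650 t and V(20.00) = 150.800 L.
Species balance (pure solvent in): dm/dt = −Q_out · m/V(t).
Separate: dm/m = −Q_out dt/V(t) ⇒ ln(m/m₀) = −(Q_out/(Q_in−Q_out)) ln(V/V₀).
m = m₀ (V₀/V)^(Q_out/(Q_in−Q_out)) = 20.84 × (360.1/150.800)^(-1.67224) = 4.86132 mol.

4.861 mol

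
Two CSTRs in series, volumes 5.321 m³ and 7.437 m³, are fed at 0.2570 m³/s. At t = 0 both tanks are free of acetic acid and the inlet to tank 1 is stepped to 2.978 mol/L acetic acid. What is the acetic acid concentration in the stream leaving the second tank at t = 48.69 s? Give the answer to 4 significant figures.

1.745 mol/L

Time constants: τᵢ = Vᵢ/Q for each well-mixed tank.
τ₁ = 5.321/0.2570 = 20.7043 s; τ₂ = 7.437/0.2570 = 28.9377 s.
Tank 1: C₁ = C_in(1 − e^(−t/τ₁)). Tank 2 (τ₁ ≠ τ₂): C₂ = C_in[1 − (τ₁ e^(−t/τ₁) − τ₂ e^(−t/τ₂))/(τ₁ − τ₂)].
At t = 48.69: e^(−t/τ₁) = 0.0952083, e^(−t/τ₂) = 0.185894.
C₂ = 2.978·[1 − (20.7043·0.0952083 − 28.9377·0.185894)/(-8.23346)] = 2.978·0.586063 = 1.74529 mol/L.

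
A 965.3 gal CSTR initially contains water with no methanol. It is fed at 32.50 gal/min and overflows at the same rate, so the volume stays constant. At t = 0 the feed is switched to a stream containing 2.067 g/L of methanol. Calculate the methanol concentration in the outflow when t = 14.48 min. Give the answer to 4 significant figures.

Mass balance on the solute (V constant): V dC/dt = Q(C_in − C).
So dC/dt = (C_in − C)/τ with τ = V/Q = 965.3/32.50 = 29.7015 min.
Solution: C(t) = C_in + (C₀ − C_in) e^(−t/τ).
C(14.48) = 2.067 + (0 − 2.067)·e^(−14.48/29.7015) = 2.067 + (-2.06700)·0.614150 = 0.797553 g/L.

0.7976 g/L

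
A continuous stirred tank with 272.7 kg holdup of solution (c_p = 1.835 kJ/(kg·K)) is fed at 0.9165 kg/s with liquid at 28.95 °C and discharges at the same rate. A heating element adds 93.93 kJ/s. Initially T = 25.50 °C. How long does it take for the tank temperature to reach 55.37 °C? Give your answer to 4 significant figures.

Unsteady energy balance on the tank contents: M c_p dT/dt = ṁ c_p (T_in − T) + 93.93.
τ = M/ṁ = 297.545 s; T_ss = T_in + Q̇/(ṁ c_p) = 84.8016 °C.
T(t) = T_ss + (T₀ − T_ss) e^(−t/τ). Set T = 55.37:
e^(−t/τ) = (55.37 − 84.8016)/(25.50 − 84.8016) = 0.496304
t = −297.545 · ln(0.496304) = 208.450 s.

208.5 s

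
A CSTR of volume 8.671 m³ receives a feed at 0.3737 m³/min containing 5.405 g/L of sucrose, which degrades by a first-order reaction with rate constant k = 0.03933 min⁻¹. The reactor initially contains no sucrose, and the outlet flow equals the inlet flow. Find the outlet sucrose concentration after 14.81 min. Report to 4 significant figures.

1.992 g/L

Accumulation = in − out − consumed: V dC/dt = Q C_in − Q C − k V C.
dC/dt = (Q/V) C_in − (Q/V + k) C; effective rate a = Q/V + k = 0.0430977 + 0.03933 = 0.0824277 min⁻¹.
C_ss = Q C_in/(Q + kV) = 2.82603 g/L; C(t) = C_ss + (C₀ − C_ss) e^(−a t).
C(14.81) = 2.82603 + (-2.82603)·e^(−0.0824277·14.81) = 2.82603 + (-2.82603)·0.295008 = 1.99233 g/L.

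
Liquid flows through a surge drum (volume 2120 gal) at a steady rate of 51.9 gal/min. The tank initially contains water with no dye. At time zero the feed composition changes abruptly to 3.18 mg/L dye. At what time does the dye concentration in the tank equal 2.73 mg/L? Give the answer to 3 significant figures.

79.9 min

Species balance: V dC/dt = Q(C_in − C) ⇒ τ = V/Q = 40.848 min.
C(t) = C_in + (C₀ − C_in) e^(−t/τ). Set C = 2.73 and solve for t:
e^(−t/τ) = (C − C_in)/(C₀ − C_in) = (2.73 − 3.18)/(0 − 3.18) = 0.14151
t = −τ ln(…) = 40.848 × 1.9554 = 79.873 min.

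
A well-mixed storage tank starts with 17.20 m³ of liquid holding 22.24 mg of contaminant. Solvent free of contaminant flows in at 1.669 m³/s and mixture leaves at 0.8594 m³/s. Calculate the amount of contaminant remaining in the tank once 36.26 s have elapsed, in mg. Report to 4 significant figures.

7.728 mg

Total volume: dV/dt = Q_in − Q_out = 0.809600 m³/s, so V(t) = 17.20 + 0.809600 t and V(36.26) = 46.5561 m³.
Species balance (pure solvent in): dm/dt = −Q_out · m/V(t).
Separate: dm/m = −Q_out dt/V(t) ⇒ ln(m/m₀) = −(Q_out/(Q_in−Q_out)) ln(V/V₀).
m = m₀ (V₀/V)^(Q_out/(Q_in−Q_out)) = 22.24 × (17.20/46.5561)^(1.06151) = 7.72834 mg.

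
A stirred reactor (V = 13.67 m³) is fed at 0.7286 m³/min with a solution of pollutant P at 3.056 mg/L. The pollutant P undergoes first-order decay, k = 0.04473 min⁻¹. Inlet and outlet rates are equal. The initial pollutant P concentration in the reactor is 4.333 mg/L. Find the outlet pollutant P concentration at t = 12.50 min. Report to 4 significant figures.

2.446 mg/L

V dC/dt = Q(C_in − C) − k V C.
dC/dt = (Q/V) C_in − (Q/V + k) C; effective rate a = Q/V + k = 0.0532992 + 0.04473 = 0.0980292 min⁻¹.
C_ss = Q C_in/(Q + kV) = 1.66157 mg/L; C(t) = C_ss + (C₀ − C_ss) e^(−a t).
C(12.50) = 1.66157 + (2.67143)·e^(−0.0980292·12.50) = 1.66157 + (2.67143)·0.293651 = 2.44604 mg/L.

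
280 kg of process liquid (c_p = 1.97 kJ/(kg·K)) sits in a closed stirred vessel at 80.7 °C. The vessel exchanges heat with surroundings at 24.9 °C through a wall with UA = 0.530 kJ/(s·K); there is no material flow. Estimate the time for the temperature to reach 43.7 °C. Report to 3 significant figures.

Unsteady energy balance on the tank contents: M c_p dT/dt = −UA(T − T_amb).
τ = M c_p/UA = 1040.8 s; T_ss = T_amb = 24.900 °C.
T(t) = T_ss + (T₀ − T_ss)e^(−t/τ); set T = 43.7:
t = −τ ln[(T − T_ss)/(T₀ − T_ss)] = −1040.8 · ln(0.33692) = 1132.3 s.

1130 s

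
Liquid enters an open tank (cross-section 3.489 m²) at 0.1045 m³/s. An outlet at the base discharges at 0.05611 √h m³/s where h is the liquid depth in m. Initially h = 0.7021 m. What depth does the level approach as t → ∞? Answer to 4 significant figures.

3.469 m

A dh/dt = Q_in − 0.05611 √h. Steady state requires inflow = outflow:
Q_in = 0.05611 √h_ss ⇒ √h_ss = 0.1045/0.05611 = 1.86241.
h_ss = 1.86241² = 3.46858 m. (Since h₀ = 0.7021 m < h_ss, the level will rise toward this value.)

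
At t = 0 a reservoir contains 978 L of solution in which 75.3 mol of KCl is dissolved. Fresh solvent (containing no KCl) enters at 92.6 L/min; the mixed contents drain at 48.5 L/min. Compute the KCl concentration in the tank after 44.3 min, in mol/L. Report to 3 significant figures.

0.00768 mol/L

Total volume: dV/dt = Q_in − Q_out = 44.100 L/min, so V(t) = 978 + 44.100 t and V(44.3) = 2931.6 L.
Species balance (pure solvent in): dm/dt = −Q_out · m/V(t).
Separate: dm/m = −Q_out dt/V(t) ⇒ ln(m/m₀) = −(Q_out/(Q_in−Q_out)) ln(V/V₀).
m = m₀ (V₀/V)^(Q_out/(Q_in−Q_out)) = 75.3 × (978/2931.6)^(1.0998) = 22.514 mol.
C = m/V = 22.514/2931.6 = 0.0076797 mol/L.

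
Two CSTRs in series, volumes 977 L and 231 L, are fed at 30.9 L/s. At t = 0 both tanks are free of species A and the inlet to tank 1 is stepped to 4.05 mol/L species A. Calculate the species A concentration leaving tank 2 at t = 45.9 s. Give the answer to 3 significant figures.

2.81 mol/L

Species balance on tank i: dCᵢ/dt = (Cᵢ₋₁ − Cᵢ)/τᵢ with τᵢ = Vᵢ/Q.
τ₁ = 977/30.9 = 31.618 s; τ₂ = 231/30.9 = 7.4757 s.
Tank 1: C₁ = C_in(1 − e^(−t/τ₁)). Tank 2 (τ₁ ≠ τ₂): C₂ = C_in[1 − (τ₁ e^(−t/τ₁) − τ₂ e^(−t/τ₂))/(τ₁ − τ₂)].
At t = 45.9: e^(−t/τ₁) = 0.23417, e^(−t/τ₂) = 0.0021552.
C₂ = 4.05·[1 − (31.618·0.23417 − 7.4757·0.0021552)/(24.142)] = 4.05·0.69398 = 2.8106 mol/L.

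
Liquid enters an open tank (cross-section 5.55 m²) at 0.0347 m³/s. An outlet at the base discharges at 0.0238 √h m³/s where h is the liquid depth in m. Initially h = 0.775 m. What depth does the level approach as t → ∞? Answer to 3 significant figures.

Level balance: A dh/dt = 0.0347 − 0.0238 √h. Setting dh/dt = 0:
Q_in = 0.0238 √h_ss ⇒ √h_ss = 0.0347/0.0238 = 1.4580.
h_ss = 1.4580² = 2.1257 m. (Since h₀ = 0.775 m < h_ss, the level will rise toward this value.)

2.13 m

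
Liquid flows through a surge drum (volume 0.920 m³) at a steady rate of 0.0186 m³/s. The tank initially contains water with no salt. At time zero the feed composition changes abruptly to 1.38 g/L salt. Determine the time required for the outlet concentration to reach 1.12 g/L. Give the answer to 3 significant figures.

82.6 s

Transient balance on the dissolved component: V dC/dt = Q(C_in − C), so τ = V/Q = 49.462 s.
C(t) = C_in + (C₀ − C_in) e^(−t/τ). Set C = 1.12 and solve for t:
e^(−t/τ) = (C − C_in)/(C₀ − C_in) = (1.12 − 1.38)/(0 − 1.38) = 0.18841
t = −τ ln(…) = 49.462 × 1.6692 = 82.560 s.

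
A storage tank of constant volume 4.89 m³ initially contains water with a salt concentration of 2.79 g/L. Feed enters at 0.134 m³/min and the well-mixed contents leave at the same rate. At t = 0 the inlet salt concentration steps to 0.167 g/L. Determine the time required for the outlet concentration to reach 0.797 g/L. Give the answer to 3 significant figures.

52.1 min

Species balance on the tank: V dC/dt = Q(C_in − C), so τ = V/Q = 36.493 min.
C(t) = C_in + (C₀ − C_in) e^(−t/τ). Set C = 0.797 and solve for t:
e^(−t/τ) = (C − C_in)/(C₀ − C_in) = (0.797 − 0.167)/(2.79 − 0.167) = 0.24018
t = −τ ln(…) = 36.493 × 1.4264 = 52.051 min.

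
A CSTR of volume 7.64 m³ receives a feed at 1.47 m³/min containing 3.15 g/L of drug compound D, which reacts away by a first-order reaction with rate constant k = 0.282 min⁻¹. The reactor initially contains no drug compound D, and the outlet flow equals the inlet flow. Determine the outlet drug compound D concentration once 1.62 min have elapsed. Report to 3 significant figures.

0.685 g/L

Species balance: V dC/dt = Q C_in − Q C − k V C.
This is linear with rate a = Q/V + k = 0.47441 min⁻¹.
C_ss = Q C_in/(Q + kV) = 1.2776 g/L; C(t) = C_ss + (C₀ − C_ss) e^(−a t).
C(1.62) = 1.2776 + (-1.2776)·e^(−0.47441·1.62) = 1.2776 + (-1.2776)·0.46369 = 0.68517 g/L.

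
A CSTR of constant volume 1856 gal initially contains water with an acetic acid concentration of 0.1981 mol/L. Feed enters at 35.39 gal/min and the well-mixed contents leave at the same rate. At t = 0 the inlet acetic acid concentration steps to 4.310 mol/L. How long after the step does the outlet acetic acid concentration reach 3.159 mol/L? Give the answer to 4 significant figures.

Accumulation = in − out for the solute gives V dC/dt = Q(C_in − C), so τ = V/Q = 52.4442 min.
C(t) = C_in + (C₀ − C_in) e^(−t/τ). Set C = 3.159 and solve for t:
e^(−t/τ) = (C − C_in)/(C₀ − C_in) = (3.159 − 4.310)/(0.1981 − 4.310) = 0.279919
t = −τ ln(…) = 52.4442 × 1.27325 = 66.7748 min.

66.77 min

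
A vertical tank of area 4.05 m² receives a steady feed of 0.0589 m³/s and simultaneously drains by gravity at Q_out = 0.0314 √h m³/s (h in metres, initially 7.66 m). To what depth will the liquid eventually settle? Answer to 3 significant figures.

3.52 m

Unsteady balance on liquid volume: A dh/dt = Q_in − 0.0314 √h. At steady state dh/dt = 0:
Q_in = 0.0314 √h_ss ⇒ √h_ss = 0.0589/0.0314 = 1.8758.
h_ss = 1.8758² = 3.5186 m. (Since h₀ = 7.66 m > h_ss, the level will fall toward this value.)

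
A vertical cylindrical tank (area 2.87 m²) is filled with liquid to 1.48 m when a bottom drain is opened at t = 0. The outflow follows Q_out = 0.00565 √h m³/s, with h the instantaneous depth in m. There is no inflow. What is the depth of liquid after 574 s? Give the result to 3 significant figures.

A dh/dt = −Q_out = −0.00565 √h.
Separate and integrate: 2(√h − √h₀) = −(0.00565/A) t.
√h = √1.48 − 0.00565·574/(2·2.87) = 1.2166 − 0.56500 = 0.65155.
h = 0.65155² = 0.42452 m.

0.425 m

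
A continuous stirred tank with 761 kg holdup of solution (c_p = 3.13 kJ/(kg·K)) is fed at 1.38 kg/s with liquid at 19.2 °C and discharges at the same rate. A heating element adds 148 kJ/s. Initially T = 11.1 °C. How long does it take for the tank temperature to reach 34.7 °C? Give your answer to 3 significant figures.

M c_p dT/dt = ṁ c_p (T_in − T) + Q̇.
τ = M/ṁ = 551.45 s; T_ss = T_in + Q̇/(ṁ c_p) = 53.464 °C.
T(t) = T_ss + (T₀ − T_ss) e^(−t/τ). Set T = 34.7:
e^(−t/τ) = (34.7 − 53.464)/(11.1 − 53.464) = 0.44292
t = −551.45 · ln(0.44292) = 449.08 s.

449 s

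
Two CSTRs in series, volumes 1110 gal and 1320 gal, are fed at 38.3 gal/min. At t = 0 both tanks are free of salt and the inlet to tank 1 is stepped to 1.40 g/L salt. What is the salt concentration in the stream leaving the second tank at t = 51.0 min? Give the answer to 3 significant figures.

Time constants: τᵢ = Vᵢ/Q for each well-mixed tank.
τ₁ = 1110/38.3 = 28.982 min; τ₂ = 1320/38.3 = 34.465 min.
Tank 1: C₁ = C_in(1 − e^(−t/τ₁)). Tank 2 (τ₁ ≠ τ₂): C₂ = C_in[1 − (τ₁ e^(−t/τ₁) − τ₂ e^(−t/τ₂))/(τ₁ − τ₂)].
At t = 51.0: e^(−t/τ₁) = 0.17209, e^(−t/τ₂) = 0.22769.
C₂ = 1.40·[1 − (28.982·0.17209 − 34.465·0.22769)/(-5.4830)] = 1.40·0.47844 = 0.66981 g/L.

0.670 g/L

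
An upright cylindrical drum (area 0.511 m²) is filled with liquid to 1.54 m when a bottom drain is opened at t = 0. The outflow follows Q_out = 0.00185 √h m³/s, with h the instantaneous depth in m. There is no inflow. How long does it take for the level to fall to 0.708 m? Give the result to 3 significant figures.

221 s

Volume balance on the tank: A dh/dt = −0.00185 √h.
∫ h^(−1/2) dh = −(0.00185/A) ∫ dt, giving 2√h = 2√h₀ − (0.00185/A) t.
t = 2A(√h₀ − √h)/0.00185 = 2·0.511·(√1.54 − √0.708)/0.00185
  = 1.0220 × (1.2410 − 0.84143) / 0.00185 = 220.72 s.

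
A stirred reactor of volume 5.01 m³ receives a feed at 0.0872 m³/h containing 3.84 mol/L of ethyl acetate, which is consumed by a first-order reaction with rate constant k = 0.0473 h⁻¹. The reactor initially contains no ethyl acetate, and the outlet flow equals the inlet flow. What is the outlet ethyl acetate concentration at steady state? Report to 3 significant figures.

V dC/dt = Q(C_in − C) − k V C.
Steady state (dC/dt = 0): C_ss = Q C_in/(Q + kV) = C_in/(1 + kV/Q).
C_ss = 0.0872·3.84/(0.0872 + 0.0473·5.01) = 0.33485/0.32417 = 1.0329 mol/L.

1.03 mol/L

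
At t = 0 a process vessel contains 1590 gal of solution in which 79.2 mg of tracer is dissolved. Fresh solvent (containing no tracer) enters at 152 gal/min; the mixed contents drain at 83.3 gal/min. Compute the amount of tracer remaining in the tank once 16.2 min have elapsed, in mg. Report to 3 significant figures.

Total volume: dV/dt = Q_in − Q_out = 68.700 gal/min, so V(t) = 1590 + 68.700 t and V(16.2) = 2702.9 gal.
No tracer enters, so dm/dt = −Q_out · (m/V).
Separate: dm/m = −Q_out dt/V(t) ⇒ ln(m/m₀) = −(Q_out/(Q_in−Q_out)) ln(V/V₀).
m = m₀ (V₀/V)^(Q_out/(Q_in−Q_out)) = 79.2 × (1590/2702.9)^(1.2125) = 41.621 mg.

41.6 mg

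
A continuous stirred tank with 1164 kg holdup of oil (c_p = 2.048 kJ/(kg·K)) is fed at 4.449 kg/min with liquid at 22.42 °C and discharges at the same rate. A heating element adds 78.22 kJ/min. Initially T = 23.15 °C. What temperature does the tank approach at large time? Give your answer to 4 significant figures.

31.00 °C

Unsteady energy balance on the tank contents: M c_p dT/dt = ṁ c_p (T_in − T) + 78.22.
At steady state dT/dt = 0 ⇒ T_ss = T_in + Q̇/(ṁ c_p) = 22.42 + 78.22/(4.449·2.048) = 31.0047 °C.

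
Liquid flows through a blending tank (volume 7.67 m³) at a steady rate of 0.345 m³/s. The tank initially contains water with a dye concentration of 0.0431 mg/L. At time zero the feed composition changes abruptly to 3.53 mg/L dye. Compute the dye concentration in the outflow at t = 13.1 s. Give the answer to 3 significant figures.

1.60 mg/L

Accumulation = in − out for the solute gives V dC/dt = Q(C_in − C).
So dC/dt = (C_in − C)/τ with τ = V/Q = 7.67/0.345 = 22.232 s.
This is linear first-order; C(t) = C_in + (C₀ − C_in) e^(−t/τ).
C(13.1) = 3.53 + (0.0431 − 3.53)·e^(−13.1/22.232) = 3.53 + (-3.4869)·0.55475 = 1.5957 mg/L.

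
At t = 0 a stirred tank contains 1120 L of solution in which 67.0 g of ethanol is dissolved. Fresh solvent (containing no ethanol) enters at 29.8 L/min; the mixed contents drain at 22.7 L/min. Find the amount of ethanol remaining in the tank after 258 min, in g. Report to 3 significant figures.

Let m(t) be the amount of ethanol. Volume: V(t) = V₀ + (Q_in − Q_out) t = 1120 + 7.1000 t; V(258) = 2951.8 L.
No ethanol enters, so dm/dt = −Q_out · (m/V).
dm/m = −Q_out dt/(V₀ + 7.1000 t); integrating gives ln(m/m₀) = −(Q_out/(Q_in−Q_out)) ln(V/V₀).
m = m₀ (V₀/V)^(Q_out/(Q_in−Q_out)) = 67.0 × (1120/2951.8)^(3.1972) = 3.0233 g.

3.02 g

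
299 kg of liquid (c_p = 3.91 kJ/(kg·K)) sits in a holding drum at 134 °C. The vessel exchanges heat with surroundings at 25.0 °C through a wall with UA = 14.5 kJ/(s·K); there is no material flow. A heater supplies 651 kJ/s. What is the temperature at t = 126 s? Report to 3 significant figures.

Lumped-capacitance energy balance: M c_p dT/dt = UA(T_amb − T) + Q̇.
dT/dt = (T_ss − T)/τ with T_ss = T_amb + Q̇/UA = 25.0 + 651/14.5 = 69.897 °C, τ = M c_p/UA = 299·3.91/14.5 = 80.627 s.
T approaches T_ss exponentially: T(t) = T_ss + (T₀ − T_ss) e^(−t/τ).
T(126) = 69.897 + (64.103)·0.20956 = 83.330 °C.

83.3 °C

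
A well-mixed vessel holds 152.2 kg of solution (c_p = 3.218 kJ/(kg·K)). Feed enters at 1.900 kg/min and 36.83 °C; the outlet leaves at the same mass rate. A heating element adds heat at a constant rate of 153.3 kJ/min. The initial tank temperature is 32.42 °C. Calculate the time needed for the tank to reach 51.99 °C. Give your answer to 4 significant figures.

First-law balance (no shaft work): M c_p dT/dt = ṁ c_p (T_in − T) + 153.3.
τ = M/ṁ = 80.1053 min; T_ss = T_in + Q̇/(ṁ c_p) = 61.9028 °C.
T(t) = T_ss + (T₀ − T_ss) e^(−t/τ). Set T = 51.99:
e^(−t/τ) = (51.99 − 61.9028)/(32.42 − 61.9028) = 0.336223
t = −80.1053 · ln(0.336223) = 87.3132 min.

87.31 min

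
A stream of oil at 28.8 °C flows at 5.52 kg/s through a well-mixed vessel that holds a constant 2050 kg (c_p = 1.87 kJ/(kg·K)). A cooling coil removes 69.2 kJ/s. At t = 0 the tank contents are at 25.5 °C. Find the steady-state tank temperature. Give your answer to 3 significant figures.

22.1 °C

Unsteady energy balance on the tank contents: M c_p dT/dt = ṁ c_p (T_in − T) − 69.2.
At steady state dT/dt = 0 ⇒ T_ss = T_in − Q̇/(ṁ c_p) = 28.8 − 69.2/(5.52·1.87) = 22.096 °C.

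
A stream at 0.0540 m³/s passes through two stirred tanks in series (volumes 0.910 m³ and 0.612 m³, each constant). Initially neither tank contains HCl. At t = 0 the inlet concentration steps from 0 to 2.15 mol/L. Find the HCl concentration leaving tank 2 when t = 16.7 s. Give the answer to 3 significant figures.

Time constants: τᵢ = Vᵢ/Q for each well-mixed tank.
τ₁ = 0.910/0.0540 = 16.852 s; τ₂ = 0.612/0.0540 = 11.333 s.
Tank 1: C₁ = C_in(1 − e^(−t/τ₁)). Tank 2 (τ₁ ≠ τ₂): C₂ = C_in[1 − (τ₁ e^(−t/τ₁) − τ₂ e^(−t/τ₂))/(τ₁ − τ₂)].
At t = 16.7: e^(−t/τ₁) = 0.37121, e^(−t/τ₂) = 0.22912.
C₂ = 2.15·[1 − (16.852·0.37121 − 11.333·0.22912)/(5.5185)] = 2.15·0.33697 = 0.72449 mol/L.

0.724 mol/L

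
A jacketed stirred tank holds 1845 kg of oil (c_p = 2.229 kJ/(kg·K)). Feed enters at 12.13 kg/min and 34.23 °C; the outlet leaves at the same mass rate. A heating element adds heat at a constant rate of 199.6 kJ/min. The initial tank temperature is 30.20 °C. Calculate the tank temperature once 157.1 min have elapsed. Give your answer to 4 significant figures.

37.55 °C

First-law balance (no shaft work): M c_p dT/dt = ṁ c_p (T_in − T) + 199.6.
τ = M/ṁ = 152.102 min; T_ss = T_in + Q̇/(ṁ c_p) = 34.23 + 199.6/(12.13·2.229) = 41.6123 °C.
Integrating: T(t) = T_ss + (T₀ − T_ss) e^(−t/τ).
T(157.1) = 41.6123 + (-11.4123)·e^(−157.1/152.102) = 41.6123 + (-11.4123)·0.355988 = 37.5496 °C.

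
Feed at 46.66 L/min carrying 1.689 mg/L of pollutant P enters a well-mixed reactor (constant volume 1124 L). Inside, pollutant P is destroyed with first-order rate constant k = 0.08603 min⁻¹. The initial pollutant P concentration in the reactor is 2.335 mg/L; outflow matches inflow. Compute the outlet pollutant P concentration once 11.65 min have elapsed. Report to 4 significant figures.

0.9538 mg/L

Species balance: V dC/dt = Q C_in − Q C − k V C.
dC/dt = (Q/V) C_in − (Q/V + k) C; effective rate a = Q/V + k = 0.0415125 + 0.08603 = 0.127542 min⁻¹.
C_ss = Q C_in/(Q + kV) = 0.549735 mg/L; C(t) = C_ss + (C₀ − C_ss) e^(−a t).
C(11.65) = 0.549735 + (1.78527)·e^(−0.127542·11.65) = 0.549735 + (1.78527)·0.226305 = 0.953750 mg/L.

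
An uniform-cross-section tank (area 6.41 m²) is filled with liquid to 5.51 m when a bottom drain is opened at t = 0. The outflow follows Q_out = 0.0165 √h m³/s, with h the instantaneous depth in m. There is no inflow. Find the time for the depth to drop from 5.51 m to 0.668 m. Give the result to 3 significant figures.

With no inflow, A dh/dt = −0.0165 √h.
∫ h^(−1/2) dh = −(0.0165/A) ∫ dt, giving 2√h = 2√h₀ − (0.0165/A) t.
t = 2A(√h₀ − √h)/0.0165 = 2·6.41·(√5.51 − √0.668)/0.0165
  = 12.820 × (2.3473 − 0.81731) / 0.0165 = 1188.8 s.

1190 s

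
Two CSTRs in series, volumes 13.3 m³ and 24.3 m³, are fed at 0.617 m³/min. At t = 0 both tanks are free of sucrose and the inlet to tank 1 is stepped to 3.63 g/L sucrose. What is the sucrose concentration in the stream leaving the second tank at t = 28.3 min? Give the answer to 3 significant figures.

Species balance on tank i: dCᵢ/dt = (Cᵢ₋₁ − Cᵢ)/τᵢ with τᵢ = Vᵢ/Q.
τ₁ = 13.3/0.617 = 21.556 min; τ₂ = 24.3/0.617 = 39.384 min.
Solving the cascade with C₁(0)=C₂(0)=0 gives C₂(t) = C_in[1 − (τ₁ e^(−t/τ₁) − τ₂ e^(−t/τ₂))/(τ₁ − τ₂)].
At t = 28.3: e^(−t/τ₁) = 0.26905, e^(−t/τ₂) = 0.48745.
C₂ = 3.63·[1 − (21.556·0.26905 − 39.384·0.48745)/(-17.828)] = 3.63·0.24848 = 0.90198 g/L.

0.902 g/L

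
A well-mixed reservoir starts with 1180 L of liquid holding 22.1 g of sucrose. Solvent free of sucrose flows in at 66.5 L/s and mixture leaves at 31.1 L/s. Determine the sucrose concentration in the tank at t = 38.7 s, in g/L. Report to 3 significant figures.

0.00440 g/L

Let m(t) be the amount of sucrose. Volume: V(t) = V₀ + (Q_in − Q_out) t = 1180 + 35.400 t; V(38.7) = 2550.0 L.
No sucrose enters, so dm/dt = −Q_out · (m/V).
dm/m = −Q_out dt/(V₀ + 35.400 t); integrating gives ln(m/m₀) = −(Q_out/(Q_in−Q_out)) ln(V/V₀).
m = m₀ (V₀/V)^(Q_out/(Q_in−Q_out)) = 22.1 × (1180/2550.0)^(0.87853) = 11.230 g.
C = m/V = 11.230/2550.0 = 0.0044040 g/L.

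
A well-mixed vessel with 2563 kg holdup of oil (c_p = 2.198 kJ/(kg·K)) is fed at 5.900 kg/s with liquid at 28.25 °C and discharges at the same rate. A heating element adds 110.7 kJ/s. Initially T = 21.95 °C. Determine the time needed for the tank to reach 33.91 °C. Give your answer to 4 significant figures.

Unsteady energy balance on the tank contents: M c_p dT/dt = ṁ c_p (T_in − T) + 110.7.
τ = M/ṁ = 434.407 s; T_ss = T_in + Q̇/(ṁ c_p) = 36.7863 °C.
T(t) = T_ss + (T₀ − T_ss) e^(−t/τ). Set T = 33.91:
e^(−t/τ) = (33.91 − 36.7863)/(21.95 − 36.7863) = 0.193867
t = −434.407 · ln(0.193867) = 712.680 s.

712.7 s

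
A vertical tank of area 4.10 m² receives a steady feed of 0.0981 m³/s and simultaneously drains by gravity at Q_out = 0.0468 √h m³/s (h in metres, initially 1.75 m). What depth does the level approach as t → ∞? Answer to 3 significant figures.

4.39 m

Mass balance (ρ constant): A dh/dt = Q_in − 0.0468 √h. At steady state dh/dt = 0:
Q_in = 0.0468 √h_ss ⇒ √h_ss = 0.0981/0.0468 = 2.0962.
h_ss = 2.0962² = 4.3939 m. (Since h₀ = 1.75 m < h_ss, the level will rise toward this value.)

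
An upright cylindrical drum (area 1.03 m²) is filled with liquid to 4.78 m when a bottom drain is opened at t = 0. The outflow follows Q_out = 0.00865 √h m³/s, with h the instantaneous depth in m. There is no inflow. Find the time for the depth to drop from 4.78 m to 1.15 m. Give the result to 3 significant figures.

265 s

A dh/dt = −Q_out = −0.00865 √h.
∫ h^(−1/2) dh = −(0.00865/A) ∫ dt, giving 2√h = 2√h₀ − (0.00865/A) t.
t = 2A(√h₀ − √h)/0.00865 = 2·1.03·(√4.78 − √1.15)/0.00865
  = 2.0600 × (2.1863 − 1.0724) / 0.00865 = 265.29 s.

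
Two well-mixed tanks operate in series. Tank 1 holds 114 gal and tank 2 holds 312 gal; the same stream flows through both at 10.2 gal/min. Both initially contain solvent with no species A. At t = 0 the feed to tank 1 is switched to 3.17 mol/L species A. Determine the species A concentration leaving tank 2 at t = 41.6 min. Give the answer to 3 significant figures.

1.93 mol/L

Time constants: τᵢ = Vᵢ/Q for each well-mixed tank.
τ₁ = 114/10.2 = 11.176 min; τ₂ = 312/10.2 = 30.588 min.
Tank 1: C₁ = C_in(1 − e^(−t/τ₁)). Tank 2 (τ₁ ≠ τ₂): C₂ = C_in[1 − (τ₁ e^(−t/τ₁) − τ₂ e^(−t/τ₂))/(τ₁ − τ₂)].
At t = 41.6: e^(−t/τ₁) = 0.024183, e^(−t/τ₂) = 0.25666.
C₂ = 3.17·[1 − (11.176·0.024183 − 30.588·0.25666)/(-19.412)] = 3.17·0.60949 = 1.9321 mol/L.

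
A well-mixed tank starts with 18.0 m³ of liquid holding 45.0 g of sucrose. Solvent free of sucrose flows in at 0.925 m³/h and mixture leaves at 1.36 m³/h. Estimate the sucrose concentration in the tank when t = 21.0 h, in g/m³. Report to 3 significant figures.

0.554 g/m³

Total volume: dV/dt = Q_in − Q_out = -0.43500 m³/h, so V(t) = 18.0 − 0.43500 t and V(21.0) = 8.8650 m³.
No sucrose enters, so dm/dt = −Q_out · (m/V).
Separate: dm/m = −Q_out dt/V(t) ⇒ ln(m/m₀) = −(Q_out/(Q_in−Q_out)) ln(V/V₀).
m = m₀ (V₀/V)^(Q_out/(Q_in−Q_out)) = 45.0 × (18.0/8.8650)^(-3.1264) = 4.9152 g.
C = m/V = 4.9152/8.8650 = 0.55445 g/m³.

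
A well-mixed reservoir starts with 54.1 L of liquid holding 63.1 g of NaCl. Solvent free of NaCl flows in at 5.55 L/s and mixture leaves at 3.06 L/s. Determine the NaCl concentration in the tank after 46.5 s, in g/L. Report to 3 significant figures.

0.0910 g/L

Let m(t) be the amount of NaCl. Volume: V(t) = V₀ + (Q_in − Q_out) t = 54.1 + 2.4900 t; V(46.5) = 169.88 L.
Species balance (pure solvent in): dm/dt = −Q_out · m/V(t).
Separate: dm/m = −Q_out dt/V(t) ⇒ ln(m/m₀) = −(Q_out/(Q_in−Q_out)) ln(V/V₀).
m = m₀ (V₀/V)^(Q_out/(Q_in−Q_out)) = 63.1 × (54.1/169.88)^(1.2289) = 15.464 g.
C = m/V = 15.464/169.88 = 0.091024 g/L.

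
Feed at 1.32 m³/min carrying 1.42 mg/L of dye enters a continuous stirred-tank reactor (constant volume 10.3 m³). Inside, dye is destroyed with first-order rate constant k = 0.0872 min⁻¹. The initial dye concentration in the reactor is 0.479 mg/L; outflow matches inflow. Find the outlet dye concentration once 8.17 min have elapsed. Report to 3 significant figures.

0.782 mg/L

Species balance: V dC/dt = Q C_in − Q C − k V C.
This is linear with rate a = Q/V + k = 0.21536 min⁻¹.
C_ss = Q C_in/(Q + kV) = 0.84502 mg/L; C(t) = C_ss + (C₀ − C_ss) e^(−a t).
C(8.17) = 0.84502 + (-0.36602)·e^(−0.21536·8.17) = 0.84502 + (-0.36602)·0.17214 = 0.78202 mg/L.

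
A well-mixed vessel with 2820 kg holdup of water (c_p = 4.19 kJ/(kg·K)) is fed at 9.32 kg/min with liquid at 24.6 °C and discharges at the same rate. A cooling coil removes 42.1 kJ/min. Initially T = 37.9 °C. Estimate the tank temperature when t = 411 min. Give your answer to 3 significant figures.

M c_p dT/dt = ṁ c_p (T_in − T) − Q̇.
Rearrange: dT/dt = (T_ss − T)/τ with τ = M/ṁ = 302.58 min and T_ss = T_in − Q̇/(ṁ c_p) = 23.522 °C.
T approaches T_ss exponentially: T(t) = T_ss + (T₀ − T_ss) e^(−t/τ).
T(411) = 23.522 + (14.378)·e^(−411/302.58) = 23.522 + (14.378)·0.25709 = 27.218 °C.

27.2 °C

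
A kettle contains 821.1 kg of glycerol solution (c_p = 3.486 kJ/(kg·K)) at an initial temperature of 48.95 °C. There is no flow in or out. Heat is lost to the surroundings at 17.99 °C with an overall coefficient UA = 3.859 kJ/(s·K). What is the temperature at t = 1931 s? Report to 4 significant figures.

M c_p dT/dt = −UA(T − T_amb).
dT/dt = (T_ss − T)/τ with T_ss = T_amb = 17.9900 °C, τ = M c_p/UA = 821.1·3.486/3.859 = 741.735 s.
This is linear first-order; T(t) = T_ss + (T₀ − T_ss) e^(−t/τ).
T(1931) = 17.9900 + (30.9600)·0.0740247 = 20.2818 °C.

20.28 °C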